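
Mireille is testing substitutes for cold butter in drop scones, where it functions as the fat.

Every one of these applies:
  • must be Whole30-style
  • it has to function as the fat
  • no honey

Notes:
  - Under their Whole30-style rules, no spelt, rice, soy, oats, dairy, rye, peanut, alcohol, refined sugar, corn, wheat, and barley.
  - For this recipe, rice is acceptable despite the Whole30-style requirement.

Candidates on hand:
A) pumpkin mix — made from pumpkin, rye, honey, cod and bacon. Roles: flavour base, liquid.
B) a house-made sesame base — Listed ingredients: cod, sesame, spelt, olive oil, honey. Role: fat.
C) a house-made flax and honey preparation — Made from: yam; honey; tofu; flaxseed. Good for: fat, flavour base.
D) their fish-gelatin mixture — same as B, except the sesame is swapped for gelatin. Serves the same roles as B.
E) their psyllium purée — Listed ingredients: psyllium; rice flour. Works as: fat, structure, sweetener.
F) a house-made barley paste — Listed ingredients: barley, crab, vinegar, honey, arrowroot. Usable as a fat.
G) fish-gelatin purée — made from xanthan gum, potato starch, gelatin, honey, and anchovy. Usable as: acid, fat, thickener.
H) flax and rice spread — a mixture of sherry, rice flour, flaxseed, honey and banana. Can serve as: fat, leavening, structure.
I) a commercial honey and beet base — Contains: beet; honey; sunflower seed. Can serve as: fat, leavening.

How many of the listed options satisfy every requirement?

1

A: not usable as a fat; has rye, so not Whole30-style (and 1 more) — out
B: has spelt, so not Whole30-style; has honey, so not honey-free — out
C: has tofu, so not Whole30-style; has honey, so not honey-free — out
D: has spelt, so not Whole30-style; has honey, so not honey-free — no
E: rice is permitted under the Whole30-style carve-out; nothing else excluded — valid
F: has barley, so not Whole30-style; has honey, so not honey-free — reject
G: has honey, so not honey-free — reject
H: has sherry, so not Whole30-style; has honey, so not honey-free — out
I: has honey, so not honey-free — no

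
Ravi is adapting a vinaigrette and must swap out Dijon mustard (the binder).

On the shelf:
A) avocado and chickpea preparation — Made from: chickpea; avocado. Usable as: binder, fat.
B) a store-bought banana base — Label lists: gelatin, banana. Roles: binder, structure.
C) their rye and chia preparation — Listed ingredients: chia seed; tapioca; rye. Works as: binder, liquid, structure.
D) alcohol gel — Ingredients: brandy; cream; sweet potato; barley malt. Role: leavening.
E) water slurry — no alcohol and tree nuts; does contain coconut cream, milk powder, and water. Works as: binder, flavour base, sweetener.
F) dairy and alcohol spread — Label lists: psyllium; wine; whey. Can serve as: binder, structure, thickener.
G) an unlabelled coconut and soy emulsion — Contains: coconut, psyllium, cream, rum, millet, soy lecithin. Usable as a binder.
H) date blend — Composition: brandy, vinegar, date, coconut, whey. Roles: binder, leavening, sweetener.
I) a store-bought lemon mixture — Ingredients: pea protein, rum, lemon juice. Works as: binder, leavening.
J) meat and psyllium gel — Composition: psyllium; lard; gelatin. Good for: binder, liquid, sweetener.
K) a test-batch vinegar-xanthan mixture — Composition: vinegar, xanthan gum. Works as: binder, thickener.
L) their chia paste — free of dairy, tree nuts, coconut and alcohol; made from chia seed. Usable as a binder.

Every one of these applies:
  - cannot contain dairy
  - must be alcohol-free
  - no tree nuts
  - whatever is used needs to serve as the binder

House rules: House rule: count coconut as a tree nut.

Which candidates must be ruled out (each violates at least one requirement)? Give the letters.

D, E, F, G, H, I

A: only chickpea and avocado; none excluded — keep
B: only gelatin and banana; none excluded — valid
C: only rye, chia seed and tapioca; none excluded — OK
D: not usable as a binder; has cream, so not dairy-free (and 1 more) — no
E: has milk powder, so not dairy-free; has coconut cream, so not tree-nut-free — reject
F: has whey, so not dairy-free; has wine, so not alcohol-free — out
G: has cream, so not dairy-free; has coconut, so not tree-nut-free (and 1 more) — no
H: has whey, so not dairy-free; has coconut, so not tree-nut-free (and 1 more) — reject
I: has rum, so not alcohol-free — no
J: every rule checks out — valid
K: only xanthan gum and vinegar; none excluded — valid
L: works as a binder, no alcohol, no dairy — keep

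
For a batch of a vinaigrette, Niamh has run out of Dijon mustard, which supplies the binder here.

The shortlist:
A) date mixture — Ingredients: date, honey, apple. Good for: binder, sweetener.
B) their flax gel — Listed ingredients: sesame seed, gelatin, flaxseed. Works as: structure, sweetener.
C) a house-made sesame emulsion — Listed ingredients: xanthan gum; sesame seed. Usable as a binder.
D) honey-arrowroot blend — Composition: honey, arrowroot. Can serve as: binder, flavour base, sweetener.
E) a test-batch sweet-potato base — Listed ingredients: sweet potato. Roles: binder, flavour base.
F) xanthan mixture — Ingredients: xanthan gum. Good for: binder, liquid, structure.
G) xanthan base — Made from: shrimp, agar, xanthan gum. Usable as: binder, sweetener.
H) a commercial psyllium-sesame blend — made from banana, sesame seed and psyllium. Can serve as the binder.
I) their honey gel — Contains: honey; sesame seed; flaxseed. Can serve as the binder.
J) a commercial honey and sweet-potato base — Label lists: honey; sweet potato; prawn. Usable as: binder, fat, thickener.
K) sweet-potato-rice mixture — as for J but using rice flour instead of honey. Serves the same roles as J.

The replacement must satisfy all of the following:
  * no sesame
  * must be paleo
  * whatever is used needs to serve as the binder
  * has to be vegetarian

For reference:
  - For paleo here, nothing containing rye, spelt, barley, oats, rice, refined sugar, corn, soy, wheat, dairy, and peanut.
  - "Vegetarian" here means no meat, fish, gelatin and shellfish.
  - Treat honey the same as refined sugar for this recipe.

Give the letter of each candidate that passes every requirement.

A: has honey, so not paleo — out
B: not usable as a binder; has gelatin, so not vegetarian (and 1 more) — no
C: has sesame seed, so not sesame-free — reject
D: has honey, so not paleo — reject
E: all constraints satisfied — valid
F: paleo, vegetarian — valid
G: has shrimp, so not vegetarian — reject
H: has sesame seed, so not sesame-free — out
I: has honey, so not paleo; has sesame seed, so not sesame-free — reject
J: has honey, so not paleo; has prawn, so not vegetarian — reject
K: has rice flour, so not paleo; has prawn, so not vegetarian — out

E, F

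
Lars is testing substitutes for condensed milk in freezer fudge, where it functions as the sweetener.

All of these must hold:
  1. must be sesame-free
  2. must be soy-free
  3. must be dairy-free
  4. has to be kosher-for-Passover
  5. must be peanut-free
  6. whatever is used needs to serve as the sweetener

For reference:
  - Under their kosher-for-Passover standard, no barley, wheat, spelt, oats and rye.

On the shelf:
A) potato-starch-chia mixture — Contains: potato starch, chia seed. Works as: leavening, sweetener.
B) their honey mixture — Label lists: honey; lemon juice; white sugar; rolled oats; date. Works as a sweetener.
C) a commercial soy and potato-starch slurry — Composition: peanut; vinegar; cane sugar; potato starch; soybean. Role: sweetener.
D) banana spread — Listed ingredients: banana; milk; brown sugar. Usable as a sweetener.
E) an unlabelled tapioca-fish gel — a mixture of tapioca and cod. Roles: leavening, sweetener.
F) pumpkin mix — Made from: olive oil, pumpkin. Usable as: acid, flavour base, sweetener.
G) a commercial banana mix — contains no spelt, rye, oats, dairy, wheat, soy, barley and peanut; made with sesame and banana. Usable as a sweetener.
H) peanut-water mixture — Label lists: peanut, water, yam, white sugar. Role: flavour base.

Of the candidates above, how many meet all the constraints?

3

A: every rule checks out — valid
B: has rolled oats, so not kosher-for-Passover — no
C: has soybean, so not soy-free; has peanut, so not peanut-free — out
D: has milk, so not dairy-free — reject
E: works as a sweetener, no soy, no dairy — keep
F: works as a sweetener, kosher-for-Passover, no peanut — OK
G: has sesame, so not sesame-free — out
H: not usable as a sweetener; has peanut, so not peanut-free — no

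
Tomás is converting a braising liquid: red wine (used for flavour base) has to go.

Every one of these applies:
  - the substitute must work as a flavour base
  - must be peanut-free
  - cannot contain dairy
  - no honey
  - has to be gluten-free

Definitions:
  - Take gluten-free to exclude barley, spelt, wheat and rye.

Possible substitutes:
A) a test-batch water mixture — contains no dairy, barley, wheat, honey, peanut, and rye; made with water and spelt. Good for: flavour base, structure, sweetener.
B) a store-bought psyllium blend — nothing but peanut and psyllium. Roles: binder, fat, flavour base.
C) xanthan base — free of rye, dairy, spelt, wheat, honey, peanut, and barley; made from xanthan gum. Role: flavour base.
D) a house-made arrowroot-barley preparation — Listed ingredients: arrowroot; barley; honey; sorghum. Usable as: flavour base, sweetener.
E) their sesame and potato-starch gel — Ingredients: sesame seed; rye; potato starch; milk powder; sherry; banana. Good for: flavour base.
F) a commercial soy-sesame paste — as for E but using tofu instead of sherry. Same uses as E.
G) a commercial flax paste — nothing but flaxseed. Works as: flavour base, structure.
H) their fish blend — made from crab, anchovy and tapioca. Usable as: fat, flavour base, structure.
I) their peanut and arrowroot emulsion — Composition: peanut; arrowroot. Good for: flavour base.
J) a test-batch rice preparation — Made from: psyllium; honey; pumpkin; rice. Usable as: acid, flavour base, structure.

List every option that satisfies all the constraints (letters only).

C, G, H

A: has spelt, so not gluten-free — out
B: has peanut, so not peanut-free — no
C: nothing on the exclusion list — keep
D: has barley, so not gluten-free; has honey, so not honey-free — out
E: has rye, so not gluten-free; has milk powder, so not dairy-free — no
F: has rye, so not gluten-free; has milk powder, so not dairy-free — out
G: no honey, gluten-free — OK
H: all constraints satisfied — keep
I: has peanut, so not peanut-free — no
J: has honey, so not honey-free — out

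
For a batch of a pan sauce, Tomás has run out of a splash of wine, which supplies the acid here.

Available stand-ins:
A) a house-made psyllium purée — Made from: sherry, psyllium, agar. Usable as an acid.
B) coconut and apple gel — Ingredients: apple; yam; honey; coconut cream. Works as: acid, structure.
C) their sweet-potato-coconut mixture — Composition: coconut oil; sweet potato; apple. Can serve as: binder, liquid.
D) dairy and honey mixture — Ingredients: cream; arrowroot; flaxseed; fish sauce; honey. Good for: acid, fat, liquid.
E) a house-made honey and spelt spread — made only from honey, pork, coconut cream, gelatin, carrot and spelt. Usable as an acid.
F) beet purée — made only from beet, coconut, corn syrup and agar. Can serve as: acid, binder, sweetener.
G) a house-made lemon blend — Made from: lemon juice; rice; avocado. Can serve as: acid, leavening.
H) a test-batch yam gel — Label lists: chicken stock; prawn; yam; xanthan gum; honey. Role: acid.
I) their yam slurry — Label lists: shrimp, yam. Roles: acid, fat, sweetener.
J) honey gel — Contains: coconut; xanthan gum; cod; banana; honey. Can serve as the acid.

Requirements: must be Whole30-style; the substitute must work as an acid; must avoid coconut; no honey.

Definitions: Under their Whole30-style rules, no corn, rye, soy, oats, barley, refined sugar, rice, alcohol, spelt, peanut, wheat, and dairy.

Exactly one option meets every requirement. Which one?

A: has sherry, so not Whole30-style — reject
B: has honey, so not honey-free; has coconut cream, so not coconut-free — out
C: not usable as an acid; has coconut oil, so not coconut-free — out
D: has cream, so not Whole30-style; has honey, so not honey-free — reject
E: has spelt, so not Whole30-style; has honey, so not honey-free (and 1 more) — no
F: has corn syrup, so not Whole30-style; has coconut, so not coconut-free — out
G: has rice, so not Whole30-style — out
H: has honey, so not honey-free — no
I: only shrimp and yam; none excluded — keep
J: has honey, so not honey-free; has coconut, so not coconut-free — reject

I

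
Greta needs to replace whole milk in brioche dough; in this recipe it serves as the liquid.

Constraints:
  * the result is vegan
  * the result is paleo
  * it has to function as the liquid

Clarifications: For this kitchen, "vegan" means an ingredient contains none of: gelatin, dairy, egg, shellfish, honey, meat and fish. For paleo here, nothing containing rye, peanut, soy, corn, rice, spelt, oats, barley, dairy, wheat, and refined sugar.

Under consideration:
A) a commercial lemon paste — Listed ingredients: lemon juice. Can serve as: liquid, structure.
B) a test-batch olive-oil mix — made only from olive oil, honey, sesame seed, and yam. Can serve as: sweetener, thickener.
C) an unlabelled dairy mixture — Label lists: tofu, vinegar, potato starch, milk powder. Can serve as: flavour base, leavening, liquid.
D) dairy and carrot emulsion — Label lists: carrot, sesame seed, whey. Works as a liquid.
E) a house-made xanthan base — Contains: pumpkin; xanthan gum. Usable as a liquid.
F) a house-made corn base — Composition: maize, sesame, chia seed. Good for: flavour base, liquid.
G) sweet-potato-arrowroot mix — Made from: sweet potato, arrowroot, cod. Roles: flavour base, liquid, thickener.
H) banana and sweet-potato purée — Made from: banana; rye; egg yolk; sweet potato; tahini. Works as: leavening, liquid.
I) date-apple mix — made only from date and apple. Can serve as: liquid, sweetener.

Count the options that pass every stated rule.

A: only lemon juice; none excluded — OK
B: not usable as a liquid; has honey, so not vegan — reject
C: has milk powder, so not vegan; has milk powder, so not paleo — out
D: has whey, so not vegan; has whey, so not paleo — no
E: only pumpkin and xanthan gum; none excluded — keep
F: has maize, so not paleo — out
G: has cod, so not vegan — out
H: has egg yolk, so not vegan; has rye, so not paleo — out
I: works as a liquid, vegan, paleo — keep

3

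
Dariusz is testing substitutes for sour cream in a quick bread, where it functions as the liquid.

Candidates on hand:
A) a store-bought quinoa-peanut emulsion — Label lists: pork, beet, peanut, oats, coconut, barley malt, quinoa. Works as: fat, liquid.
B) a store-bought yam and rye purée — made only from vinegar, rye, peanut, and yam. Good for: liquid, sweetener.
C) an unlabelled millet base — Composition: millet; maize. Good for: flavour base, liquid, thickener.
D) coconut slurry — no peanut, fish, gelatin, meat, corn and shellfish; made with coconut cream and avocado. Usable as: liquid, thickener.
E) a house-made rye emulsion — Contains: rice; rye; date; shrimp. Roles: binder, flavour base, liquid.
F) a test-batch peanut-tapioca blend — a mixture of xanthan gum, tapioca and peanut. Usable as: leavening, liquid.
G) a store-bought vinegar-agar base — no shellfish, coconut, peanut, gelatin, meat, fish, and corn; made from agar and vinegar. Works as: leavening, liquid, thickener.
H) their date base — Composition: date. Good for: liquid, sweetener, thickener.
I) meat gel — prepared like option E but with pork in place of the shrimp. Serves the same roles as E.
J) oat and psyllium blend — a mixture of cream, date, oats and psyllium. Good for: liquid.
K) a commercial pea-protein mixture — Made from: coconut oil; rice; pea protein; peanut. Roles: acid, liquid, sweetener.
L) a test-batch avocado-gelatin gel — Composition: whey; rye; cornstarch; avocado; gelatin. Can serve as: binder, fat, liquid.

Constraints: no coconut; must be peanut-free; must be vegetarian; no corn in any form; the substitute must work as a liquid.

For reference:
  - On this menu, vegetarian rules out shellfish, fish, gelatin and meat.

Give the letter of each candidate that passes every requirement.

A: has pork, so not vegetarian; has peanut, so not peanut-free (and 1 more) — out
B: has peanut, so not peanut-free — out
C: has maize, so not corn-free — out
D: has coconut cream, so not coconut-free — out
E: has shrimp, so not vegetarian — out
F: has peanut, so not peanut-free — reject
G: no coconut, vegetarian — keep
H: works as a liquid, vegetarian, no corn — keep
I: has pork, so not vegetarian — reject
J: works as a liquid, vegetarian, no coconut — keep
K: has peanut, so not peanut-free; has coconut oil, so not coconut-free — out
L: has gelatin, so not vegetarian; has cornstarch, so not corn-free — reject

G, H, J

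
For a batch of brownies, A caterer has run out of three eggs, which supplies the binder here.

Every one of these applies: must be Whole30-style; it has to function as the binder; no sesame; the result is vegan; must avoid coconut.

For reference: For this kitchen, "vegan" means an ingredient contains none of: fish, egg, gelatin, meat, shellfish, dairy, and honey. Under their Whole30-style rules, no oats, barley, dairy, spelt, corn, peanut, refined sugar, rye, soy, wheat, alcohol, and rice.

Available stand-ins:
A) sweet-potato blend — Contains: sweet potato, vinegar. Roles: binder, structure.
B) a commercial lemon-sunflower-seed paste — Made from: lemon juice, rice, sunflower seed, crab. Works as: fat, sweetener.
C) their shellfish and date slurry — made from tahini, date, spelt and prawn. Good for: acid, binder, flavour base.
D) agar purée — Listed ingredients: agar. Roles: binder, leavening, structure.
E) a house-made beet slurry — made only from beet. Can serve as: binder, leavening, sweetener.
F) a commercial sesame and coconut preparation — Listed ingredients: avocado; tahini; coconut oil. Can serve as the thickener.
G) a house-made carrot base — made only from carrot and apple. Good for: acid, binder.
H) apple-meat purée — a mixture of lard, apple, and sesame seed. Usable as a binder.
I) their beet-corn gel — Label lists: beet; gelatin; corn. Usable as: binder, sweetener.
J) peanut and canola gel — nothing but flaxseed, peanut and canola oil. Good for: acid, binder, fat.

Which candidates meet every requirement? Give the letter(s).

A: every rule checks out — valid
B: not usable as a binder; has crab, so not vegan (and 1 more) — no
C: has prawn, so not vegan; has spelt, so not Whole30-style (and 1 more) — no
D: Whole30-style, no sesame — valid
E: works as a binder, no coconut, Whole30-style — OK
F: not usable as a binder; has coconut oil, so not coconut-free (and 1 more) — out
G: works as a binder, Whole30-style, no sesame — keep
H: has lard, so not vegan; has sesame seed, so not sesame-free — no
I: has gelatin, so not vegan; has corn, so not Whole30-style — no
J: has peanut, so not Whole30-style — no

A, D, E, G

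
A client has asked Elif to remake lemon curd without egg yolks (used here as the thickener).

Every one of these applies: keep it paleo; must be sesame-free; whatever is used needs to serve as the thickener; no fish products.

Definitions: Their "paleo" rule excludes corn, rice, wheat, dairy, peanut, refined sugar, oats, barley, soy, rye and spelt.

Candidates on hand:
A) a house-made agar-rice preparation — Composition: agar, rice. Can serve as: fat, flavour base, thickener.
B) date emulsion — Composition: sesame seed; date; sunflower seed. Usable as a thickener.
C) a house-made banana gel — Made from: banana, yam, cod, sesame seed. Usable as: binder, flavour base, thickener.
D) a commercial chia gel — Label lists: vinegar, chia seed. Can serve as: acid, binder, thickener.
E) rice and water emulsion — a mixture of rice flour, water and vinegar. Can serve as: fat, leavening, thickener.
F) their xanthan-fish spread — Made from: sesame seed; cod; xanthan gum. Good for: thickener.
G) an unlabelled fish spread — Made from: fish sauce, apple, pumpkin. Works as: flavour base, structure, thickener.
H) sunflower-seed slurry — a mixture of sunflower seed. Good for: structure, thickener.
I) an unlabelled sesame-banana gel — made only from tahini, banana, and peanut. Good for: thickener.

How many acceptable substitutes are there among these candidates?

A: has rice, so not paleo — out
B: has sesame seed, so not sesame-free — no
C: has sesame seed, so not sesame-free; has cod, so not fish-free — out
D: every rule checks out — keep
E: has rice flour, so not paleo — reject
F: has sesame seed, so not sesame-free; has cod, so not fish-free — no
G: has fish sauce, so not fish-free — no
H: all constraints satisfied — keep
I: has peanut, so not paleo; has tahini, so not sesame-free — reject

2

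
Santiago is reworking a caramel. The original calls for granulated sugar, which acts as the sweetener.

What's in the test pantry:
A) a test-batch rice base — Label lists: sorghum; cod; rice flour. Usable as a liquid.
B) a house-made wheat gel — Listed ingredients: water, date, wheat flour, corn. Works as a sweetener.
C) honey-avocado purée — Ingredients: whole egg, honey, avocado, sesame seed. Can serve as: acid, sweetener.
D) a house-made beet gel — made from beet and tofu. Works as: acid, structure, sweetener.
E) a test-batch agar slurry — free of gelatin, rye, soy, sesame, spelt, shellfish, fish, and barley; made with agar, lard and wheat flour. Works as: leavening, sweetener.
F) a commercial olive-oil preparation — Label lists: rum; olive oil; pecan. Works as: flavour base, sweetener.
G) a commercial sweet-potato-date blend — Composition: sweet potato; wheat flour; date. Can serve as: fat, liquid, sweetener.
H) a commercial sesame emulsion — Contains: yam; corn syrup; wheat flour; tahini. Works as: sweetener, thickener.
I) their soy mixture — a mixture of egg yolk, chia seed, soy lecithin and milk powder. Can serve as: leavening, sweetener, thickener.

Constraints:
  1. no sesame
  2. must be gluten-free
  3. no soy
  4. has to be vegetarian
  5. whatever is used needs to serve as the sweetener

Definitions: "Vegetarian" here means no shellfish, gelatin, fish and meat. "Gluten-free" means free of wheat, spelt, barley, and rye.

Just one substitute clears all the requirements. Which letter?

F

A: not usable as a sweetener; has cod, so not vegetarian — reject
B: has wheat flour, so not gluten-free — no
C: has sesame seed, so not sesame-free — no
D: has tofu, so not soy-free — reject
E: has lard, so not vegetarian; has wheat flour, so not gluten-free — out
F: only rum, pecan and olive oil; none excluded — valid
G: has wheat flour, so not gluten-free — reject
H: has wheat flour, so not gluten-free; has tahini, so not sesame-free — no
I: has soy lecithin, so not soy-free — reject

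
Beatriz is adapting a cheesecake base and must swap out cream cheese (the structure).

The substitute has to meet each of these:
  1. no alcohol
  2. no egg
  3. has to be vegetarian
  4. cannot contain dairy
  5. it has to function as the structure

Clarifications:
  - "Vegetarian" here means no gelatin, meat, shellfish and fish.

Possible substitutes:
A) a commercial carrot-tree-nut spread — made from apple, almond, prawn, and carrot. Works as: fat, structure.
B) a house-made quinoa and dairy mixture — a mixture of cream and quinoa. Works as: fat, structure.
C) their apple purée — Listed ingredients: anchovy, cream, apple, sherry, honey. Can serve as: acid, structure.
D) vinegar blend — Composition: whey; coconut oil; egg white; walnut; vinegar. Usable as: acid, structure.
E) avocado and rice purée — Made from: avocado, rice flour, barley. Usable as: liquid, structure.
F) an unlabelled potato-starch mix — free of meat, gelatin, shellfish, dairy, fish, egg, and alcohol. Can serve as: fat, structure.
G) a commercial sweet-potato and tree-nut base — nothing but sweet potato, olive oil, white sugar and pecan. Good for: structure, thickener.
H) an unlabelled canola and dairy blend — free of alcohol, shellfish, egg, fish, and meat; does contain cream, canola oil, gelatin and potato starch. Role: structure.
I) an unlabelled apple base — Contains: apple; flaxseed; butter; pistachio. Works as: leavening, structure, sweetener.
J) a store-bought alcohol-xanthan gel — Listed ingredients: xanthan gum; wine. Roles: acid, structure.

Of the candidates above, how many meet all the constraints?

3

A: has prawn, so not vegetarian — no
B: has cream, so not dairy-free — no
C: has anchovy, so not vegetarian; has cream, so not dairy-free (and 1 more) — no
D: has whey, so not dairy-free; has egg white, so not egg-free — reject
E: every rule checks out — OK
F: every rule checks out — valid
G: all constraints satisfied — valid
H: has gelatin, so not vegetarian; has cream, so not dairy-free — reject
I: has butter, so not dairy-free — out
J: has wine, so not alcohol-free — reject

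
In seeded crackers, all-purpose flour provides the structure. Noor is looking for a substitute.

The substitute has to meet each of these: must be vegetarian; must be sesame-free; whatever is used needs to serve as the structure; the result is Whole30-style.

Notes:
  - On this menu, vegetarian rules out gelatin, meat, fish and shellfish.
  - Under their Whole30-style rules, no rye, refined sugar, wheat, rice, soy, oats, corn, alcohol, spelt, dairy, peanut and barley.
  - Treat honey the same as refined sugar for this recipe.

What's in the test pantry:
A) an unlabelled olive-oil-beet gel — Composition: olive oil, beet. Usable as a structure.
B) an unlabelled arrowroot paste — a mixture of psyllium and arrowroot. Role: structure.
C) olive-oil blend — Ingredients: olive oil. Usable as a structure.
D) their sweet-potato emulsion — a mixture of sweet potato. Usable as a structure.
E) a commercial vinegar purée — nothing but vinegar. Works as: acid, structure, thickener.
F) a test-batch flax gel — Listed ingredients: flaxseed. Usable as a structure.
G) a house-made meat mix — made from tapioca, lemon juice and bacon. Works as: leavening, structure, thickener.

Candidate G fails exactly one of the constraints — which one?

usable as a structure: satisfied
vegetarian: has bacon — fails
Whole30-style: satisfied
sesame-free: satisfied

vegetarian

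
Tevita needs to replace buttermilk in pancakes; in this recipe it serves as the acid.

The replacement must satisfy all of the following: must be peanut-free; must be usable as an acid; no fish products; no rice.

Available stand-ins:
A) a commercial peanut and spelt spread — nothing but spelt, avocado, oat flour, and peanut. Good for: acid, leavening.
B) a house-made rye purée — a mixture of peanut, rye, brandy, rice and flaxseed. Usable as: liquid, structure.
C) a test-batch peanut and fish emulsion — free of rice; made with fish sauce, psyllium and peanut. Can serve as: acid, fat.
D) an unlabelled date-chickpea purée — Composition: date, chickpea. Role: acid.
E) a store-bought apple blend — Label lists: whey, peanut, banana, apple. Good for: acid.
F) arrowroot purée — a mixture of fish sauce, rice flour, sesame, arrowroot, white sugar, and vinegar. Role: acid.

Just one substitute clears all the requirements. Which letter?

D

A: has peanut, so not peanut-free — out
B: not usable as an acid; has peanut, so not peanut-free (and 1 more) — no
C: has peanut, so not peanut-free; has fish sauce, so not fish-free — reject
D: no fish, no rice — OK
E: has peanut, so not peanut-free — reject
F: has rice flour, so not rice-free; has fish sauce, so not fish-free — no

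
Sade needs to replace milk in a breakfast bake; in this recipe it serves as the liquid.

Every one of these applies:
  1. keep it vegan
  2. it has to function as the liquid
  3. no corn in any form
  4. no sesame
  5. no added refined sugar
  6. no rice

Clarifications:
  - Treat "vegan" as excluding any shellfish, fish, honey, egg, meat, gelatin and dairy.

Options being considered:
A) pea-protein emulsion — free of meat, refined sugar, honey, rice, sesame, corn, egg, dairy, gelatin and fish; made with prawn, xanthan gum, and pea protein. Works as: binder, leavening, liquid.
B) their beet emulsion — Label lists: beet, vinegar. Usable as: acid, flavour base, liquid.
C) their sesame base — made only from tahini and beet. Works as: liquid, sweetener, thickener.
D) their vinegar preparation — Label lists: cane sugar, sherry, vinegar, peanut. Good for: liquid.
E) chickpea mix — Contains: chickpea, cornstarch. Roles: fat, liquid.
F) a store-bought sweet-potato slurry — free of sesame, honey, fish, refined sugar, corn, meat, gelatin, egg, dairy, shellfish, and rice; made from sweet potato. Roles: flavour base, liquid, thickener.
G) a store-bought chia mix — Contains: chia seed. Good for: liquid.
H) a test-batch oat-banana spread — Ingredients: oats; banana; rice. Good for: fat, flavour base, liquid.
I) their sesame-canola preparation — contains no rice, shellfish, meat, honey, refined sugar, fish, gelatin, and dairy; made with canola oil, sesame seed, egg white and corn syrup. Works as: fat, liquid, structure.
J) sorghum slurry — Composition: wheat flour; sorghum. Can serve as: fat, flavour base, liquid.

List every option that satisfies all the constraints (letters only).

B, F, G, J

A: has prawn, so not vegan — out
B: only beet and vinegar; none excluded — valid
C: has tahini, so not sesame-free — no
D: has cane sugar, so not no-added-sugar — no
E: has cornstarch, so not corn-free — reject
F: works as a liquid, no refined sugar, vegan — OK
G: all constraints satisfied — OK
H: has rice, so not rice-free — no
I: has egg white, so not vegan; has sesame seed, so not sesame-free (and 1 more) — no
J: works as a liquid, no rice, no refined sugar — valid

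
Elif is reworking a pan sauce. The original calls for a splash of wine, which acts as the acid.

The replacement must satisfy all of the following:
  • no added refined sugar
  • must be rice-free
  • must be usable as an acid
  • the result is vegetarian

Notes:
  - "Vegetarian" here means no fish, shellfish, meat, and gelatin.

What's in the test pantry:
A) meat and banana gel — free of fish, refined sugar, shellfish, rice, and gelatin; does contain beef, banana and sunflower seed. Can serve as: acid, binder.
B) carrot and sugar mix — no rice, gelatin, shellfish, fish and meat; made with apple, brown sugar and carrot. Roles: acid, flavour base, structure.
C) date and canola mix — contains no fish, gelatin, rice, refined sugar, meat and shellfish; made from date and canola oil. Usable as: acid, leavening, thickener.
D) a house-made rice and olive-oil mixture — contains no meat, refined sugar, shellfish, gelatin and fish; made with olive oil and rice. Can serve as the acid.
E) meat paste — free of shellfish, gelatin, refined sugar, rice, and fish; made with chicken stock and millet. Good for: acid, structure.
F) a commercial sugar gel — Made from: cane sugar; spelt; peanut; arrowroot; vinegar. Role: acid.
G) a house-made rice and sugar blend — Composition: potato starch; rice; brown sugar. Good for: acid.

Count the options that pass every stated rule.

1

A: has beef, so not vegetarian — reject
B: has brown sugar, so not no-added-sugar — no
C: every rule checks out — keep
D: has rice, so not rice-free — no
E: has chicken stock, so not vegetarian — reject
F: has cane sugar, so not no-added-sugar — reject
G: has brown sugar, so not no-added-sugar; has rice, so not rice-free — reject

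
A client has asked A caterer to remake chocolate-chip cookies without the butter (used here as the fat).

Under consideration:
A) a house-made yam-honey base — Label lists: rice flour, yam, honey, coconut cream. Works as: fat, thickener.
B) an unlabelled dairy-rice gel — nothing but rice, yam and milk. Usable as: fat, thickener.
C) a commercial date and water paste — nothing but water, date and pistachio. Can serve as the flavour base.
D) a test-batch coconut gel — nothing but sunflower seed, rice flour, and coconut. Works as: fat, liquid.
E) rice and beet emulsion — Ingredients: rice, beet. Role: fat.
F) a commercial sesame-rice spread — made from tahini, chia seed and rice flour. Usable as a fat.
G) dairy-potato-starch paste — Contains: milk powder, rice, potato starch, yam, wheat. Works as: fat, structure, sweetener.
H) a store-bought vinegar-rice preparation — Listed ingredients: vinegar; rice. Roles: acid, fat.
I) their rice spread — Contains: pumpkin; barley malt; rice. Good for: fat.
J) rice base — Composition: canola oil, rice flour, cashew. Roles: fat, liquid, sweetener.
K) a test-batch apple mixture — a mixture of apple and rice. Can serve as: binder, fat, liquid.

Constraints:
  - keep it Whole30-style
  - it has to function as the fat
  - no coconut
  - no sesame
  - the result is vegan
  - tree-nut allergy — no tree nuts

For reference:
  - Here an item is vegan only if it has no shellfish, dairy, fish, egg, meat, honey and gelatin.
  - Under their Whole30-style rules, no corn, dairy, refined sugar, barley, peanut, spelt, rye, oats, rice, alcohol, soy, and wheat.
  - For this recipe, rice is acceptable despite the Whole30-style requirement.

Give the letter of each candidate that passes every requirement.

E, H, K

A: has honey, so not vegan; has coconut cream, so not coconut-free — no
B: has milk, so not vegan; has milk, so not Whole30-style — out
C: not usable as a fat; has pistachio, so not tree-nut-free — no
D: has coconut, so not coconut-free — out
E: rice is permitted under the Whole30-style carve-out; nothing else excluded — OK
F: has tahini, so not sesame-free — no
G: has milk powder, so not vegan; has milk powder, so not Whole30-style — reject
H: rice is permitted under the Whole30-style carve-out; nothing else excluded — OK
I: has barley malt, so not Whole30-style — no
J: has cashew, so not tree-nut-free — no
K: rice is permitted under the Whole30-style carve-out; nothing else excluded — valid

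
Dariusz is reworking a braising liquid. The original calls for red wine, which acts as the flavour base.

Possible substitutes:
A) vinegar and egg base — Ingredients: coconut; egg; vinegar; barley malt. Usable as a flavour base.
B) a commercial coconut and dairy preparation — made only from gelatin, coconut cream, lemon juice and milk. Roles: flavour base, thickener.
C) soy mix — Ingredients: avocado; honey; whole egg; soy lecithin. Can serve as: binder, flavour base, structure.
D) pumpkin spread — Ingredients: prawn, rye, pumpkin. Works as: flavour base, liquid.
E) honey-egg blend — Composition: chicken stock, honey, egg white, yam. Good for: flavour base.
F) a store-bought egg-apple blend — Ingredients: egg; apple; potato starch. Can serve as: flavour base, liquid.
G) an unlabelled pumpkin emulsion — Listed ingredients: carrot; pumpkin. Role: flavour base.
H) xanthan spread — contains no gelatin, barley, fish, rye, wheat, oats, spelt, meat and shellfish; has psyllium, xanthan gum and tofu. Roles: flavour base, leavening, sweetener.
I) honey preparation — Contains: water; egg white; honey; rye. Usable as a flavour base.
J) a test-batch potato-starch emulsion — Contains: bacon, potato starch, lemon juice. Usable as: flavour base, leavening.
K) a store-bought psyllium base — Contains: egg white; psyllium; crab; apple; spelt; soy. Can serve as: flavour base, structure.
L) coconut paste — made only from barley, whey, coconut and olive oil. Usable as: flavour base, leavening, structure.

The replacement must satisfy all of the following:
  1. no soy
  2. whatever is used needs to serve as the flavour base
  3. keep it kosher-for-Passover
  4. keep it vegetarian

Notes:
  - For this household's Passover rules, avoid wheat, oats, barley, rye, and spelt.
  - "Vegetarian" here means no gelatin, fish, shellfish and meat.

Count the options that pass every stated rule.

2

A: has barley malt, so not kosher-for-Passover — no
B: has gelatin, so not vegetarian — no
C: has soy lecithin, so not soy-free — reject
D: has rye, so not kosher-for-Passover; has prawn, so not vegetarian — out
E: has chicken stock, so not vegetarian — reject
F: every rule checks out — keep
G: every rule checks out — OK
H: has tofu, so not soy-free — reject
I: has rye, so not kosher-for-Passover — out
J: has bacon, so not vegetarian — out
K: has spelt, so not kosher-for-Passover; has crab, so not vegetarian (and 1 more) — out
L: has barley, so not kosher-for-Passover — no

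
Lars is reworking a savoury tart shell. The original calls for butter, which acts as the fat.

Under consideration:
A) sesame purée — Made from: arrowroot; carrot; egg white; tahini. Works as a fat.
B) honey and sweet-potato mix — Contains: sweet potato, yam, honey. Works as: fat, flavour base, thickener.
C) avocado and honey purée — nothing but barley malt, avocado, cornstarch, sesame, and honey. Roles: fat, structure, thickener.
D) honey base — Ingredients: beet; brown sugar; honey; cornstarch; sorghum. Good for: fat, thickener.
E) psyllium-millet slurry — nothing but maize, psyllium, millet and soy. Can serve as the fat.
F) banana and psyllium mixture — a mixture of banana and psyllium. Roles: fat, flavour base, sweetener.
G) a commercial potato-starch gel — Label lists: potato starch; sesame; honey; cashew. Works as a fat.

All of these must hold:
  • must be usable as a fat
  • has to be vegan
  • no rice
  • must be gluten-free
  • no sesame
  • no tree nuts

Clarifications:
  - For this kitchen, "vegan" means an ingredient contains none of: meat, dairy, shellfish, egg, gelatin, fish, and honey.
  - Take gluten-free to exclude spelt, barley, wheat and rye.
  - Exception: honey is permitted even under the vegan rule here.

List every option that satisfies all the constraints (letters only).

A: has egg white, so not vegan; has tahini, so not sesame-free — no
B: honey is permitted under the vegan carve-out; nothing else excluded — OK
C: has barley malt, so not gluten-free; has sesame, so not sesame-free — no
D: honey is permitted under the vegan carve-out; nothing else excluded — keep
E: all constraints satisfied — valid
F: all constraints satisfied — valid
G: has sesame, so not sesame-free; has cashew, so not tree-nut-free — out

B, D, E, F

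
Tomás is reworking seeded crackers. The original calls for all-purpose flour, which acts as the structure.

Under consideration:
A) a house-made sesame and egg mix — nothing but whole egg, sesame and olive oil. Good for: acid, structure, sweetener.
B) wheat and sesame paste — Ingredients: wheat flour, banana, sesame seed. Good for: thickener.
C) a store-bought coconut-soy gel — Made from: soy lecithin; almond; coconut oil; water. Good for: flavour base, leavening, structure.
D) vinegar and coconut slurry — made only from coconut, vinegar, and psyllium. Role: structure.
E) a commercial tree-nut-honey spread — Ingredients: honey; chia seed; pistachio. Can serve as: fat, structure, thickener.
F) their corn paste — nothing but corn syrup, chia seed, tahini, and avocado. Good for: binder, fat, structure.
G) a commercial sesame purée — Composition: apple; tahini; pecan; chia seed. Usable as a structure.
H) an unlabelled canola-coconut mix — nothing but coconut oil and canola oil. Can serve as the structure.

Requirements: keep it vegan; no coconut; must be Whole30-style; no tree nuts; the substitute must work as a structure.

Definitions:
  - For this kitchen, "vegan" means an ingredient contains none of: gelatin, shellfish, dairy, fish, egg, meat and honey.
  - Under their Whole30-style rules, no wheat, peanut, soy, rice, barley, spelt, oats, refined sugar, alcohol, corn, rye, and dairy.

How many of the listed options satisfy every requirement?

0

A: has whole egg, so not vegan — reject
B: not usable as a structure; has wheat flour, so not Whole30-style — reject
C: has soy lecithin, so not Whole30-style; has almond, so not tree-nut-free (and 1 more) — reject
D: has coconut, so not coconut-free — no
E: has honey, so not vegan; has pistachio, so not tree-nut-free — reject
F: has corn syrup, so not Whole30-style — reject
G: has pecan, so not tree-nut-free — no
H: has coconut oil, so not coconut-free — reject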